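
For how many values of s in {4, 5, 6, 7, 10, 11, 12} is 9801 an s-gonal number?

2

s = 4: P(4, 99) = 9801. ✓
s = 5: P(5, 81) = 9801. ✓
s = 6: P(6, 70) = 9730 and P(6, 71) = 10011; 9801 is not s-gonal.
s = 7: P(7, 62) = 9517 and P(7, 63) = 9828; 9801 is not s-gonal.
s = 10: P(10, 49) = 9457 and P(10, 50) = 9850; 9801 is not s-gonal.
s = 11: P(11, 47) = 9776 and P(11, 48) = 10200; 9801 is not s-gonal.
s = 12: P(12, 44) = 9504 and P(12, 45) = 9945; 9801 is not s-gonal.
Hits: s ∈ {4, 5} → 2.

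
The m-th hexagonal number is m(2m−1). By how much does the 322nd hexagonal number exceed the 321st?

1285

Consecutive hexagonal numbers differ by 4n − 3: here 4·322 − 3 = 1285.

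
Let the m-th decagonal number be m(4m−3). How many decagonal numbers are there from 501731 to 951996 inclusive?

134

The n-th decagonal number is n(4n−3).
Smallest index with value ≥ 501731: n = 355 (giving 503035).
Largest index with value ≤ 951996: n = 488 (giving 951112).
Indices 355 through 488: 134 terms.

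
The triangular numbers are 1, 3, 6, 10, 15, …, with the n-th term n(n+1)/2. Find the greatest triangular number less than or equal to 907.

Solve n(n+1)/2 ≤ 907 for integer n.
n = 42 gives 903 ≤ 907, while n = 43 gives 946 > 907; so the answer is 903.

903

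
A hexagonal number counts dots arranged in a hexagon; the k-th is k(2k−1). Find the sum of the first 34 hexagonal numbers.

26775

Σ i(2i−1) = 2Σi² − Σi over i = 1..34.
Σi = 595 and Σi² = 13685.
2·13685 − 1·595 = 26775.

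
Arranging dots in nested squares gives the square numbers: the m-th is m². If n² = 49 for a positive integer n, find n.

We need n² = 49, so n = √49 = 7.

7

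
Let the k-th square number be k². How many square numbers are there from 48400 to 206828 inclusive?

235

The n-th square number is n².
Smallest index with value ≥ 48400: n = 220 (giving 48400).
Largest index with value ≤ 206828: n = 454 (giving 206116).
Indices 220 through 454: 235 terms.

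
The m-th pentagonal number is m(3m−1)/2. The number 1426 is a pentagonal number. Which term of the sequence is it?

Set n(3n−1)/2 = 1426, giving 3n² − n − 2852 = 0.
So n = (1 + 185) / 6 = 186/6 = 31.
Check: 31·(3·31 − 1)/2 = 1426. ✓

31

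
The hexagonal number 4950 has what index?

Set n(2n−1) = 4950, giving 2n² − n − 4950 = 0.
So n = (1 + 199) / 4 = 200/4 = 50.

50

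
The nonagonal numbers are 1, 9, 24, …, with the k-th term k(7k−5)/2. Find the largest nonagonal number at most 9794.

Solve n(7n−5)/2 ≤ 9794 for integer n.
n = 53 gives 9699 ≤ 9794, while n = 54 gives 10071 > 9794; so the answer is 9699.

9699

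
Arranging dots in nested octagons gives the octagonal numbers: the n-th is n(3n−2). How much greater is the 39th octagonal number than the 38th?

229

Consecutive octagonal numbers differ by 6n − 5: here 6·39 − 5 = 229.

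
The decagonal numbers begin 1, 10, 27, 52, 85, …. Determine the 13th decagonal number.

The 13th decagonal number is n(4n−3) with n = 13.
13·(4·13 − 3) = 13·49 = 637.

637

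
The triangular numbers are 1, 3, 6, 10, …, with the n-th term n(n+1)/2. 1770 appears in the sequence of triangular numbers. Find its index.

59

Set n(n+1)/2 = 1770, giving n² + n − 3540 = 0.
The discriminant is 1 + 8·1770 = 14161, and √14161 = 119.
So n = (-1 + 119) / 2 = 118/2 = 59.
Check: 59·60/2 = 1770. ✓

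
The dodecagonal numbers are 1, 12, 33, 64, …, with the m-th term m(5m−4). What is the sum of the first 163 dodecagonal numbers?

Σ i(5i−4) = 5Σi² − 4Σi over i = 1..163.
Σi = 13366 and Σi² = 1456894.
5·1456894 − 4·13366 = 7231006.

7231006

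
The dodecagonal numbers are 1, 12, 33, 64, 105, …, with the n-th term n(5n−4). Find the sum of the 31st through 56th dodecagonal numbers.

Σ i(5i−4) = 5Σi² − 4Σi over i = 31..56.
Σi = 1596 − 465 = 1131 and Σi² = 60116 − 9455 = 50661.
5·50661 − 4·1131 = 248781.

248781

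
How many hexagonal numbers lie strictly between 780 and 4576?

28

The n-th hexagonal number is n(2n−1).
Smallest index with value > 780: n = 21 (giving 861).
Largest index with value < 4576: n = 48 (giving 4560).
Indices 21 through 48: 28 terms.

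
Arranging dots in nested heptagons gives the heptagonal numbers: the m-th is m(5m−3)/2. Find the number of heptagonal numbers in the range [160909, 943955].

The n-th heptagonal number is n(5n−3)/2.
Smallest index with value ≥ 160909: n = 254 (giving 160909).
Largest index with value ≤ 943955: n = 614 (giving 941569).
Indices 254 through 614: 361 terms.

361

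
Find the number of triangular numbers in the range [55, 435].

20

The n-th triangular number is n(n+1)/2.
Smallest index with value ≥ 55: n = 10 (giving 55).
Largest index with value ≤ 435: n = 29 (giving 435).
Indices 10 through 29: 20 terms.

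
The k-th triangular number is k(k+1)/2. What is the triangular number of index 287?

The 287th triangular number is n(n+1)/2 with n = 287.
287·288/2 = 82656/2 = 41328.

41328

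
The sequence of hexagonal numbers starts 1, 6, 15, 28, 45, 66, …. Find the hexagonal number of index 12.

The 12th hexagonal number is n(2n−1) with n = 12.
12·(2·12 − 1) = 12·23 = 276.

276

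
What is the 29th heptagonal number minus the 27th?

29·(5·29 − 3)/2 = 2059 and 27·(5·27 − 3)/2 = 1782.
Difference: 2059 − 1782 = 277.

277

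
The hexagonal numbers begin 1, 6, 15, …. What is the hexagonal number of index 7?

91

7·(2·7 − 1) = 7·13 = 91.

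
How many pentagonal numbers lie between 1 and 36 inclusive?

5

The n-th pentagonal number is n(3n−1)/2.
Smallest index with value ≥ 1: n = 1 (giving 1).
Largest index with value ≤ 36: n = 5 (giving 35).
Indices 1 through 5: 5 terms.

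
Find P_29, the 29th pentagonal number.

1247

29·(3·29 − 1)/2 = 29·86/2 = 29·43 = 1247.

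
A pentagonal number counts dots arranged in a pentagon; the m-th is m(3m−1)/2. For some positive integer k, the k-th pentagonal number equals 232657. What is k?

Set n(3n−1)/2 = 232657, giving 3n² − n − 465314 = 0.
So n = (1 + 2363) / 6 = 2364/6 = 394.

394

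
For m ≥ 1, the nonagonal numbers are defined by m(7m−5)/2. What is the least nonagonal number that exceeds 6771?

Solve n(7n−5)/2 > 6771 for integer n.
The largest n with value ≤ 6771 is 44 (since 6666 ≤ 6771 < 6975), so the first above is n = 45, value 6975.

6975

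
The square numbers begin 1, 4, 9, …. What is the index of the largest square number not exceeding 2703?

51

Solve n² ≤ 2703 for integer n.
n = 51 gives 2601 ≤ 2703, while n = 52 gives 2704 > 2703; so the answer is index 51.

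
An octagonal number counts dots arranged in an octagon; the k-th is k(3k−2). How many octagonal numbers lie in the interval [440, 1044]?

The n-th octagonal number is n(3n−2).
Smallest index with value ≥ 440: n = 13 (giving 481).
Largest index with value ≤ 1044: n = 18 (giving 936).
Indices 13 through 18: 6 terms.

6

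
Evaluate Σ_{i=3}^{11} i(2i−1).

Σ i(2i−1) = 2Σi² − Σi over i = 3..11.
Σi = 66 − 3 = 63 and Σi² = 506 − 5 = 501.
2·501 − 1·63 = 939.

939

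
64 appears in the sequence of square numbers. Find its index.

8

We need n² = 64, so n = √64 = 8.
Check: 8² = 64. ✓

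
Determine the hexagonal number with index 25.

The 25th hexagonal number is n(2n−1) with n = 25.
25·(2·25 − 1) = 25·49 = 1225.

1225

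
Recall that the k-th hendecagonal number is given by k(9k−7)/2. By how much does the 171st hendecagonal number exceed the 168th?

4566

171·(9·171 − 7)/2 = 130986 and 168·(9·168 − 7)/2 = 126420.
Difference: 130986 − 126420 = 4566.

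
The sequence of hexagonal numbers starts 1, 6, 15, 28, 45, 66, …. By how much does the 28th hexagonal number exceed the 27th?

109

Consecutive hexagonal numbers differ by 4n − 3: here 4·28 − 3 = 109.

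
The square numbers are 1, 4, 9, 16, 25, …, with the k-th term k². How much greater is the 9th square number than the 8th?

n² − (n−1)² = 2n − 1, so 9² − 8² = 2·9 − 1 = 17.

17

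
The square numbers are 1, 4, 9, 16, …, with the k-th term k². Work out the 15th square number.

15² = 225.

225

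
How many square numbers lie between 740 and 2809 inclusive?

26

The n-th square number is n².
Smallest index with value ≥ 740: n = 28 (giving 784).
Largest index with value ≤ 2809: n = 53 (giving 2809).
Indices 28 through 53: 26 terms.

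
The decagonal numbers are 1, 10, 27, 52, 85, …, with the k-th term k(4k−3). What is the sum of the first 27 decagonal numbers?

Σ i(4i−3) = 4Σi² − 3Σi over i = 1..27.
Σi = 378 and Σi² = 6930.
4·6930 − 3·378 = 26586.

26586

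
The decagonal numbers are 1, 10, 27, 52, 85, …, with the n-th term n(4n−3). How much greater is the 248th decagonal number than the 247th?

Consecutive decagonal numbers differ by 8n − 7: here 8·248 − 7 = 1977.

1977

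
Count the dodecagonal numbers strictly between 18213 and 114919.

The n-th dodecagonal number is n(5n−4).
Smallest index with value > 18213: n = 61 (giving 18361).
Largest index with value < 114919: n = 152 (giving 114912).
Indices 61 through 152: 92 terms.

92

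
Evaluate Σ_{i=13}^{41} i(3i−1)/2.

34365

Σ i(3i−1)/2 = (3Σi² − Σi) / 2 over i = 13..41.
Σi = 861 − 78 = 783 and Σi² = 23821 − 650 = 23171.
(3·23171 − 1·783) / 2 = 68730/2 = 34365.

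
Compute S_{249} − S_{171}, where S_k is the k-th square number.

32760

249² = 62001 and 171² = 29241.
Difference: 62001 − 29241 = 32760.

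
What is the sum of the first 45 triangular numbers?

16215

Σ i(i+1)/2 = (Σi² + Σi) / 2 over i = 1..45.
Σi = 1035 and Σi² = 31395.
(1·31395 + 1·1035) / 2 = 32430/2 = 16215.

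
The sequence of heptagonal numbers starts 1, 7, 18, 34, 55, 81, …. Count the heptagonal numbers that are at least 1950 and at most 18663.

58

The n-th heptagonal number is n(5n−3)/2.
Smallest index with value ≥ 1950: n = 29 (giving 2059).
Largest index with value ≤ 18663: n = 86 (giving 18361).
Indices 29 through 86: 58 terms.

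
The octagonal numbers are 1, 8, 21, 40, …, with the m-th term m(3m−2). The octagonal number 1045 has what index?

19

Set n(3n−2) = 1045, giving 3n² − 2n − 1045 = 0.
The discriminant is 4 + 12·1045 = 12544, and √12544 = 112.
So n = (2 + 112) / 6 = 114/6 = 19.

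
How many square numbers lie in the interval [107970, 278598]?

The n-th square number is n².
Smallest index with value ≥ 107970: n = 329 (giving 108241).
Largest index with value ≤ 278598: n = 527 (giving 277729).
Indices 329 through 527: 199 terms.

199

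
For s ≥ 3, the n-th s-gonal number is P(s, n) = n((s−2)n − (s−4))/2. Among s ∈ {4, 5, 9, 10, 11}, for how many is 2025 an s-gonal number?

s = 4: P(4, 45) = 2025. ✓
s = 5: P(5, 36) = 1926 and P(5, 37) = 2035; 2025 is not s-gonal.
s = 9: P(9, 24) = 1956 and P(9, 25) = 2125; 2025 is not s-gonal.
s = 10: P(10, 22) = 1870 and P(10, 23) = 2047; 2025 is not s-gonal.
s = 11: P(11, 21) = 1911 and P(11, 22) = 2101; 2025 is not s-gonal.
Hits: s ∈ {4} → 1.

1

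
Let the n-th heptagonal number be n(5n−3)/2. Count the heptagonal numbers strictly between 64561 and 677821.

359

The n-th heptagonal number is n(5n−3)/2.
Smallest index with value > 64561: n = 162 (giving 65367).
Largest index with value < 677821: n = 520 (giving 675220).
Indices 162 through 520: 359 terms.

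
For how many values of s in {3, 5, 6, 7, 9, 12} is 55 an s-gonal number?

2

s = 3: P(3, 10) = 55. ✓
s = 5: P(5, 6) = 51 and P(5, 7) = 70; 55 is not s-gonal.
s = 6: P(6, 5) = 45 and P(6, 6) = 66; 55 is not s-gonal.
s = 7: P(7, 5) = 55. ✓
s = 9: P(9, 4) = 46 and P(9, 5) = 75; 55 is not s-gonal.
s = 12: P(12, 3) = 33 and P(12, 4) = 64; 55 is not s-gonal.
Hits: s ∈ {3, 7} → 2.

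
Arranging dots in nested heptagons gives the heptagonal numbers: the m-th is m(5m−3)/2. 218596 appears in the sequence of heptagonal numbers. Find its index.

Set n(5n−3)/2 = 218596, giving 5n² − 3n − 437192 = 0.
So n = (3 + 2957) / 10 = 2960/10 = 296.

296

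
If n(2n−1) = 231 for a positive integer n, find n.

11

Set n(2n−1) = 231, giving 2n² − n − 231 = 0.
The discriminant is 1 + 8·231 = 1849, and √1849 = 43.
So n = (1 + 43) / 4 = 44/4 = 11.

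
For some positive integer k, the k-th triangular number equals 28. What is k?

7

Set n(n+1)/2 = 28, giving n² + n − 56 = 0.
The discriminant is 1 + 8·28 = 225, and √225 = 15.
So n = (-1 + 15) / 2 = 14/2 = 7.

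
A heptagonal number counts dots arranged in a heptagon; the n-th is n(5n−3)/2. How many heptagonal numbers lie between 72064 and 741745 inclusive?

The n-th heptagonal number is n(5n−3)/2.
Smallest index with value ≥ 72064: n = 171 (giving 72846).
Largest index with value ≤ 741745: n = 545 (giving 741745).
Indices 171 through 545: 375 terms.

375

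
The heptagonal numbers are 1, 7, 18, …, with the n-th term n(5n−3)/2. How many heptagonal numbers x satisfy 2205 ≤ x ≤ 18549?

57

The n-th heptagonal number is n(5n−3)/2.
Smallest index with value ≥ 2205: n = 30 (giving 2205).
Largest index with value ≤ 18549: n = 86 (giving 18361).
Indices 30 through 86: 57 terms.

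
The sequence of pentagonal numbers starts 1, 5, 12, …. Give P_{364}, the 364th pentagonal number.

The 364th pentagonal number is n(3n−1)/2 with n = 364.
364·(3·364 − 1)/2 = 364·1091/2 = 198562.

198562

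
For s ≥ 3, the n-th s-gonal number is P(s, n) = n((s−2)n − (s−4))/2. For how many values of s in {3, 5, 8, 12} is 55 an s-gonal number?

1

s = 3: P(3, 10) = 55. ✓
s = 5: P(5, 6) = 51 and P(5, 7) = 70; 55 is not s-gonal.
s = 8: P(8, 4) = 40 and P(8, 5) = 65; 55 is not s-gonal.
s = 12: P(12, 3) = 33 and P(12, 4) = 64; 55 is not s-gonal.
Hits: s ∈ {3} → 1.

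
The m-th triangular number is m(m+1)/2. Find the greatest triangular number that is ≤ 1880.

1830

Solve n(n+1)/2 ≤ 1880 for integer n.
n = 60 gives 1830 ≤ 1880, while n = 61 gives 1891 > 1880; so the answer is 1830.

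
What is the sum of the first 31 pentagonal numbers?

Σ i(3i−1)/2 = (3Σi² − Σi) / 2 over i = 1..31.
Σi = 496 and Σi² = 10416.
(3·10416 − 1·496) / 2 = 30752/2 = 15376.

15376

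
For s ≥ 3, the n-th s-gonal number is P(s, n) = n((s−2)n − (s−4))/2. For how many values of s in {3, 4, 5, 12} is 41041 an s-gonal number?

2

s = 3: P(3, 286) = 41041. ✓
s = 4: P(4, 202) = 40804 and P(4, 203) = 41209; 41041 is not s-gonal.
s = 5: P(5, 165) = 40755 and P(5, 166) = 41251; 41041 is not s-gonal.
s = 12: P(12, 91) = 41041. ✓
Hits: s ∈ {3, 12} → 2.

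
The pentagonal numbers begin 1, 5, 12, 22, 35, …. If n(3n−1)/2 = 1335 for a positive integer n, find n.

Set n(3n−1)/2 = 1335, giving 3n² − n − 2670 = 0.
So n = (1 + 179) / 6 = 180/6 = 30.
Check: 30·(3·30 − 1)/2 = 1335. ✓

30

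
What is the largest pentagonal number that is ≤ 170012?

Solve n(3n−1)/2 ≤ 170012 for integer n.
n = 336 gives 169176 ≤ 170012, while n = 337 gives 170185 > 170012; so the answer is 169176.

169176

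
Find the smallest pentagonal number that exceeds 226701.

Solve n(3n−1)/2 > 226701 for integer n.
The largest n with value ≤ 226701 is 388 (since 225622 ≤ 226701 < 226787), so the first above is n = 389, value 226787.

226787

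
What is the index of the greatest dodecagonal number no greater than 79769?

Solve n(5n−4) ≤ 79769 for integer n.
n = 126 gives 78876 ≤ 79769, while n = 127 gives 80137 > 79769; so the answer is index 126.

126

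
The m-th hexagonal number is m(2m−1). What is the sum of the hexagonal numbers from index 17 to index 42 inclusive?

47411

Σ i(2i−1) = 2Σi² − Σi over i = 17..42.
Σi = 903 − 136 = 767 and Σi² = 25585 − 1496 = 24089.
2·24089 − 1·767 = 47411.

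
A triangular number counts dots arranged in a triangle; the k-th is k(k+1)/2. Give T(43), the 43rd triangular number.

The 43rd triangular number is n(n+1)/2 with n = 43.
43·44/2 = 1892/2 = 946.

946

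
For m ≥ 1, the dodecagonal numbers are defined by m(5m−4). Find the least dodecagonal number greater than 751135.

Solve n(5n−4) > 751135 for integer n.
The largest n with value ≤ 751135 is 387 (since 747297 ≤ 751135 < 751168), so the first above is n = 388, value 751168.

751168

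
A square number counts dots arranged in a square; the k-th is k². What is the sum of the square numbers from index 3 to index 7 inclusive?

Σ_{i=3}^{7} i² = 140 − 5 = 135.

135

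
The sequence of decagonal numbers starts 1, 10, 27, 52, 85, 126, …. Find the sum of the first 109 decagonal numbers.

1732555

Σ i(4i−3) = 4Σi² − 3Σi over i = 1..109.
Σi = 5995 and Σi² = 437635.
4·437635 − 3·5995 = 1732555.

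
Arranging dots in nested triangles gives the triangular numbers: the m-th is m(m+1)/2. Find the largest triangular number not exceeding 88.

Solve n(n+1)/2 ≤ 88 for integer n.
n = 12 gives 78 ≤ 88, while n = 13 gives 91 > 88; so the answer is 78.

78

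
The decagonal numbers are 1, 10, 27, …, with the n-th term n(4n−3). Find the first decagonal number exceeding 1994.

Solve n(4n−3) > 1994 for integer n.
The largest n with value ≤ 1994 is 22 (since 1870 ≤ 1994 < 2047), so the first above is n = 23, value 2047.

2047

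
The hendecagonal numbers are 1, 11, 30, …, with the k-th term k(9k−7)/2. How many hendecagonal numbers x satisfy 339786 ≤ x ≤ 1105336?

The n-th hendecagonal number is n(9n−7)/2.
Smallest index with value ≥ 339786: n = 276 (giving 341826).
Largest index with value ≤ 1105336: n = 496 (giving 1105336).
Indices 276 through 496: 221 terms.

221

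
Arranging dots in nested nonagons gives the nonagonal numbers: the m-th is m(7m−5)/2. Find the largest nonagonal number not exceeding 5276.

Solve n(7n−5)/2 ≤ 5276 for integer n.
n = 39 gives 5226 ≤ 5276, while n = 40 gives 5500 > 5276; so the answer is 5226.

5226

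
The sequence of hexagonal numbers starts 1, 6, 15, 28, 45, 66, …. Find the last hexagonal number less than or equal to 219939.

218791

Solve n(2n−1) ≤ 219939 for integer n.
n = 331 gives 218791 ≤ 219939, while n = 332 gives 220116 > 219939; so the answer is 218791.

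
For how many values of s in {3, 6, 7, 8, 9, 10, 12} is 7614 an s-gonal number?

s = 3: P(3, 122) = 7503 and P(3, 123) = 7626; 7614 is not s-gonal.
s = 6: P(6, 61) = 7381 and P(6, 62) = 7626; 7614 is not s-gonal.
s = 7: P(7, 55) = 7480 and P(7, 56) = 7756; 7614 is not s-gonal.
s = 8: P(8, 50) = 7400 and P(8, 51) = 7701; 7614 is not s-gonal.
s = 9: P(9, 47) = 7614. ✓
s = 10: P(10, 44) = 7612 and P(10, 45) = 7965; 7614 is not s-gonal.
s = 12: P(12, 39) = 7449 and P(12, 40) = 7840; 7614 is not s-gonal.
Hits: s ∈ {9} → 1.

1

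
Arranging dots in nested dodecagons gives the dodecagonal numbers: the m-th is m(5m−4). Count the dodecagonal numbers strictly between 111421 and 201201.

The n-th dodecagonal number is n(5n−4).
Smallest index with value > 111421: n = 150 (giving 111900).
Largest index with value < 201201: n = 200 (giving 199200).
Indices 150 through 200: 51 terms.

51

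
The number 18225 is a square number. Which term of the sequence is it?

135

We need n² = 18225, so n = √18225 = 135.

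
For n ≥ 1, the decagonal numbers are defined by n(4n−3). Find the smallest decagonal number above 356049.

Solve n(4n−3) > 356049 for integer n.
The largest n with value ≤ 356049 is 298 (since 354322 ≤ 356049 < 356707), so the first above is n = 299, value 356707.

356707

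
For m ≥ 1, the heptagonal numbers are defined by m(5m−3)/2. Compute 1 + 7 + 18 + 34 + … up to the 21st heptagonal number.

7931

Σ i(5i−3)/2 = (5Σi² − 3Σi) / 2 over i = 1..21.
Σi = 231 and Σi² = 3311.
(5·3311 − 3·231) / 2 = 15862/2 = 7931.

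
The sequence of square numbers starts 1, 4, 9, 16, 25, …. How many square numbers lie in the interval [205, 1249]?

The n-th square number is n².
Smallest index with value ≥ 205: n = 15 (giving 225).
Largest index with value ≤ 1249: n = 35 (giving 1225).
Indices 15 through 35: 21 terms.

21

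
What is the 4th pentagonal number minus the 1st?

21

4·(3·4 − 1)/2 = 22 and 1·(3·1 − 1)/2 = 1.
Difference: 22 − 1 = 21.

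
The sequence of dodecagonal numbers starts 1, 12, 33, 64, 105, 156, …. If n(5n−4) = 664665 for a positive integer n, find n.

Set n(5n−4) = 664665, giving 5n² − 4n − 664665 = 0.
The discriminant is 16 + 20·664665 = 13293316, and √13293316 = 3646.
So n = (4 + 3646) / 10 = 3650/10 = 365.

365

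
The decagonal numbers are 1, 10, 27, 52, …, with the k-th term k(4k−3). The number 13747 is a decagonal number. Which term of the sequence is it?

Set n(4n−3) = 13747, giving 4n² − 3n − 13747 = 0.
So n = (3 + 469) / 8 = 472/8 = 59.

59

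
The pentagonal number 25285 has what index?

130

Set n(3n−1)/2 = 25285, giving 3n² − n − 50570 = 0.
The discriminant is 1 + 24·25285 = 606841, and √606841 = 779.
So n = (1 + 779) / 6 = 780/6 = 130.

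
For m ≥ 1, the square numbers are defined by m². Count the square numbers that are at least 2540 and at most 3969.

The n-th square number is n².
Smallest index with value ≥ 2540: n = 51 (giving 2601).
Largest index with value ≤ 3969: n = 63 (giving 3969).
Indices 51 through 63: 13 terms.

13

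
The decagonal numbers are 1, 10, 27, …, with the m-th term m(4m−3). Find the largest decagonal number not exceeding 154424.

Solve n(4n−3) ≤ 154424 for integer n.
n = 196 gives 153076 ≤ 154424, while n = 197 gives 154645 > 154424; so the answer is 153076.

153076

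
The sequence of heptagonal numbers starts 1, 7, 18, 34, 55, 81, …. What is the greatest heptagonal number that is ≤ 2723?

2673

Solve n(5n−3)/2 ≤ 2723 for integer n.
n = 33 gives 2673 ≤ 2723, while n = 34 gives 2839 > 2723; so the answer is 2673.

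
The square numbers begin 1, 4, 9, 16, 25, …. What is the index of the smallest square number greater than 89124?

Solve n² > 89124 for integer n.
The largest n with value ≤ 89124 is 298 (since 88804 ≤ 89124 < 89401), so the first above is n = 299, value 89401.

299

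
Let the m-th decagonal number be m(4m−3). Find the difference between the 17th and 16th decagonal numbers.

129

Consecutive decagonal numbers differ by 8n − 7: here 8·17 − 7 = 129.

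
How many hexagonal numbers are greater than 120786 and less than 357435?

The n-th hexagonal number is n(2n−1).
Smallest index with value > 120786: n = 247 (giving 121771).
Largest index with value < 357435: n = 422 (giving 355746).
Indices 247 through 422: 176 terms.

176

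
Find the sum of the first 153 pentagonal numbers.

1802493

Σ i(3i−1)/2 = (3Σi² − Σi) / 2 over i = 1..153.
Σi = 11781 and Σi² = 1205589.
(3·1205589 − 1·11781) / 2 = 3604986/2 = 1802493.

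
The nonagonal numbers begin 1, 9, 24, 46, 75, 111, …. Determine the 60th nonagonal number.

60·(7·60 − 5)/2 = 60·415/2 = 12450.

12450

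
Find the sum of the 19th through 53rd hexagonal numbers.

Σ i(2i−1) = 2Σi² − Σi over i = 19..53.
Σi = 1431 − 171 = 1260 and Σi² = 51039 − 2109 = 48930.
2·48930 − 1·1260 = 96600.

96600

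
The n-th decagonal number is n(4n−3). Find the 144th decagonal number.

82512

The 144th decagonal number is n(4n−3) with n = 144.
144·(4·144 − 3) = 144·573 = 82512.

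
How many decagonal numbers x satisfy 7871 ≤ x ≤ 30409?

The n-th decagonal number is n(4n−3).
Smallest index with value ≥ 7871: n = 45 (giving 7965).
Largest index with value ≤ 30409: n = 87 (giving 30015).
Indices 45 through 87: 43 terms.

43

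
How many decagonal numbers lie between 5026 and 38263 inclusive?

The n-th decagonal number is n(4n−3).
Smallest index with value ≥ 5026: n = 36 (giving 5076).
Largest index with value ≤ 38263: n = 98 (giving 38122).
Indices 36 through 98: 63 terms.

63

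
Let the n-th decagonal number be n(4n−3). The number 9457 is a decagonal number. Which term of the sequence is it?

49

Set n(4n−3) = 9457, giving 4n² − 3n − 9457 = 0.
The discriminant is 9 + 16·9457 = 151321, and √151321 = 389.
So n = (3 + 389) / 8 = 392/8 = 49.
Check: 49·(4·49 − 3) = 9457. ✓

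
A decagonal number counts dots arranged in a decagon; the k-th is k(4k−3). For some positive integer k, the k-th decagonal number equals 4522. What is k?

34

Set n(4n−3) = 4522, giving 4n² − 3n − 4522 = 0.
The discriminant is 9 + 16·4522 = 72361, and √72361 = 269.
So n = (3 + 269) / 8 = 272/8 = 34.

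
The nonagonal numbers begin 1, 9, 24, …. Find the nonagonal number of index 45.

6975

The 45th nonagonal number is n(7n−5)/2 with n = 45.
45·(7·45 − 5)/2 = 45·310/2 = 45·155 = 6975.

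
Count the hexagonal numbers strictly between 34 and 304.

The n-th hexagonal number is n(2n−1).
Smallest index with value > 34: n = 5 (giving 45).
Largest index with value < 304: n = 12 (giving 276).
Indices 5 through 12: 8 terms.

8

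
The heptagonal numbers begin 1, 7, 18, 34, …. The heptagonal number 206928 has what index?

288

Set n(5n−3)/2 = 206928, giving 5n² − 3n − 413856 = 0.
So n = (3 + 2877) / 10 = 2880/10 = 288.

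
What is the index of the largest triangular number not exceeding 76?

11

Solve n(n+1)/2 ≤ 76 for integer n.
n = 11 gives 66 ≤ 76, while n = 12 gives 78 > 76; so the answer is index 11.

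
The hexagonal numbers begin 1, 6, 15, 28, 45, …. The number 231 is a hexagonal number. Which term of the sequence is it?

Set n(2n−1) = 231, giving 2n² − n − 231 = 0.
So n = (1 + 43) / 4 = 44/4 = 11.
Check: 11·(2·11 − 1) = 231. ✓

11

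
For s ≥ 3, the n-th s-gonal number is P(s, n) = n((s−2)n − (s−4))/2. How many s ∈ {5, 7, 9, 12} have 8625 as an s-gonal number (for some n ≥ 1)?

1

s = 5: P(5, 75) = 8400 and P(5, 76) = 8626; 8625 is not s-gonal.
s = 7: P(7, 59) = 8614 and P(7, 60) = 8910; 8625 is not s-gonal.
s = 9: P(9, 50) = 8625. ✓
s = 12: P(12, 41) = 8241 and P(12, 42) = 8652; 8625 is not s-gonal.
Hits: s ∈ {9} → 1.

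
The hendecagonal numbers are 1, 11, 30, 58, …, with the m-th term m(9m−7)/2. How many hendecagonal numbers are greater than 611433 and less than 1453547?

199

The n-th hendecagonal number is n(9n−7)/2.
Smallest index with value > 611433: n = 370 (giving 614755).
Largest index with value < 1453547: n = 568 (giving 1449820).
Indices 370 through 568: 199 terms.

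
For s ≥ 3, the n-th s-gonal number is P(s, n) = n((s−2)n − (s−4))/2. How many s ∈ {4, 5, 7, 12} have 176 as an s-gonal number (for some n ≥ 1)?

s = 4: P(4, 13) = 169 and P(4, 14) = 196; 176 is not s-gonal.
s = 5: P(5, 11) = 176. ✓
s = 7: P(7, 8) = 148 and P(7, 9) = 189; 176 is not s-gonal.
s = 12: P(12, 6) = 156 and P(12, 7) = 217; 176 is not s-gonal.
Hits: s ∈ {5} → 1.

1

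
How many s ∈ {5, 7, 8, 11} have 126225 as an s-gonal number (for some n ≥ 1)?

s = 5: P(5, 290) = 126005 and P(5, 291) = 126876; 126225 is not s-gonal.
s = 7: P(7, 225) = 126225. ✓
s = 8: P(8, 205) = 125665 and P(8, 206) = 126896; 126225 is not s-gonal.
s = 11: P(11, 167) = 124916 and P(11, 168) = 126420; 126225 is not s-gonal.
Hits: s ∈ {7} → 1.

1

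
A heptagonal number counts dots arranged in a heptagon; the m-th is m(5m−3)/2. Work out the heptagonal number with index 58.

The 58th heptagonal number is n(5n−3)/2 with n = 58.
58·(5·58 − 3)/2 = 58·287/2 = 8323.

8323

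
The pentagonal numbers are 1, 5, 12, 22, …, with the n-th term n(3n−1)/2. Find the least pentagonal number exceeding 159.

176

Solve n(3n−1)/2 > 159 for integer n.
The largest n with value ≤ 159 is 10 (since 145 ≤ 159 < 176), so the first above is n = 11, value 176.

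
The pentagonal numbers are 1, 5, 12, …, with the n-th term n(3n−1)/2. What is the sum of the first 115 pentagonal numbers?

767050

Σ i(3i−1)/2 = (3Σi² − Σi) / 2 over i = 1..115.
Σi = 6670 and Σi² = 513590.
(3·513590 − 1·6670) / 2 = 1534100/2 = 767050.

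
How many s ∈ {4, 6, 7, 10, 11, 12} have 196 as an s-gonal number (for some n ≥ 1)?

s = 4: P(4, 14) = 196. ✓
s = 6: P(6, 10) = 190 and P(6, 11) = 231; 196 is not s-gonal.
s = 7: P(7, 9) = 189 and P(7, 10) = 235; 196 is not s-gonal.
s = 10: P(10, 7) = 175 and P(10, 8) = 232; 196 is not s-gonal.
s = 11: P(11, 7) = 196. ✓
s = 12: P(12, 6) = 156 and P(12, 7) = 217; 196 is not s-gonal.
Hits: s ∈ {4, 11} → 2.

2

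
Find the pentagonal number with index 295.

130390

295·(3·295 − 1)/2 = 295·884/2 = 295·442 = 130390.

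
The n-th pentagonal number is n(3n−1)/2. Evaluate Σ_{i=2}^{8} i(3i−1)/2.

Σ i(3i−1)/2 = (3Σi² − Σi) / 2 over i = 2..8.
Σi = 36 − 1 = 35 and Σi² = 204 − 1 = 203.
(3·203 − 1·35) / 2 = 574/2 = 287.

287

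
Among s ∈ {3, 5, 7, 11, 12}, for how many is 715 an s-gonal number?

2

s = 3: P(3, 37) = 703 and P(3, 38) = 741; 715 is not s-gonal.
s = 5: P(5, 22) = 715. ✓
s = 7: P(7, 17) = 697 and P(7, 18) = 783; 715 is not s-gonal.
s = 11: P(11, 13) = 715. ✓
s = 12: P(12, 12) = 672 and P(12, 13) = 793; 715 is not s-gonal.
Hits: s ∈ {5, 11} → 2.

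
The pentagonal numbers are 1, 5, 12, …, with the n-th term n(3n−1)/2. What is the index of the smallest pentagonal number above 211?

Solve n(3n−1)/2 > 211 for integer n.
The largest n with value ≤ 211 is 12 (since 210 ≤ 211 < 247), so the first above is n = 13, value 247.

13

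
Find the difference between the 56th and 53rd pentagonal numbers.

489

56·(3·56 − 1)/2 = 4676 and 53·(3·53 − 1)/2 = 4187.
Difference: 4676 − 4187 = 489.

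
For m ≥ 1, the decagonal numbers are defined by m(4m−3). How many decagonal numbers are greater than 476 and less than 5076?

The n-th decagonal number is n(4n−3).
Smallest index with value > 476: n = 12 (giving 540).
Largest index with value < 5076: n = 35 (giving 4795).
Indices 12 through 35: 24 terms.

24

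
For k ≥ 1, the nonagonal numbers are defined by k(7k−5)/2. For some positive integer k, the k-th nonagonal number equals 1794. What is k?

Set n(7n−5)/2 = 1794, giving 7n² − 5n − 3588 = 0.
The discriminant is 25 + 56·1794 = 100489, and √100489 = 317.
So n = (5 + 317) / 14 = 322/14 = 23.

23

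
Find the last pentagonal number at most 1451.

Solve n(3n−1)/2 ≤ 1451 for integer n.
n = 31 gives 1426 ≤ 1451, while n = 32 gives 1520 > 1451; so the answer is 1426.

1426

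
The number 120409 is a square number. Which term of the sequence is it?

347

We need n² = 120409, so n = √120409 = 347.
Check: 347² = 120409. ✓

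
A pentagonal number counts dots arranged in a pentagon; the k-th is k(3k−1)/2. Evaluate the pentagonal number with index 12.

The 12th pentagonal number is n(3n−1)/2 with n = 12.
12·(3·12 − 1)/2 = 12·35/2 = 210.

210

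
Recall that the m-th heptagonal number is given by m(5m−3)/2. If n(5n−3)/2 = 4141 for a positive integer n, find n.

41

Set n(5n−3)/2 = 4141, giving 5n² − 3n − 8282 = 0.
The discriminant is 9 + 40·4141 = 165649, and √165649 = 407.
So n = (3 + 407) / 10 = 410/10 = 41.
Check: 41·(5·41 − 3)/2 = 4141. ✓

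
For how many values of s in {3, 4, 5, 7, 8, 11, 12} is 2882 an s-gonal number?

1

s = 3: P(3, 75) = 2850 and P(3, 76) = 2926; 2882 is not s-gonal.
s = 4: P(4, 53) = 2809 and P(4, 54) = 2916; 2882 is not s-gonal.
s = 5: P(5, 44) = 2882. ✓
s = 7: P(7, 34) = 2839 and P(7, 35) = 3010; 2882 is not s-gonal.
s = 8: P(8, 31) = 2821 and P(8, 32) = 3008; 2882 is not s-gonal.
s = 11: P(11, 25) = 2725 and P(11, 26) = 2951; 2882 is not s-gonal.
s = 12: P(12, 24) = 2784 and P(12, 25) = 3025; 2882 is not s-gonal.
Hits: s ∈ {5} → 1.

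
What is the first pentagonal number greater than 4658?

Solve n(3n−1)/2 > 4658 for integer n.
The largest n with value ≤ 4658 is 55 (since 4510 ≤ 4658 < 4676), so the first above is n = 56, value 4676.

4676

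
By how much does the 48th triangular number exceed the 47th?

48

Consecutive triangular numbers differ by n: T_{48} − T_{47} = 48.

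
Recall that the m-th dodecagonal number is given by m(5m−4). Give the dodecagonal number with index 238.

282268

The 238th dodecagonal number is n(5n−4) with n = 238.
238·(5·238 − 4) = 238·1186 = 282268.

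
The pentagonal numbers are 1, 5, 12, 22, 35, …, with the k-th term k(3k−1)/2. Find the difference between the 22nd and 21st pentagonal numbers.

64

Consecutive pentagonal numbers differ by 3n − 2: here 3·22 − 2 = 64.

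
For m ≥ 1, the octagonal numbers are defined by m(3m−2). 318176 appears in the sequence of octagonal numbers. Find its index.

Set n(3n−2) = 318176, giving 3n² − 2n − 318176 = 0.
The discriminant is 4 + 12·318176 = 3818116, and √3818116 = 1954.
So n = (2 + 1954) / 6 = 1956/6 = 326.
Check: 326·(3·326 − 2) = 318176. ✓

326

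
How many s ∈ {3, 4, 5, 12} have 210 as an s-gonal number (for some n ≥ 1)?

2

s = 3: P(3, 20) = 210. ✓
s = 4: P(4, 14) = 196 and P(4, 15) = 225; 210 is not s-gonal.
s = 5: P(5, 12) = 210. ✓
s = 12: P(12, 6) = 156 and P(12, 7) = 217; 210 is not s-gonal.
Hits: s ∈ {3, 5} → 2.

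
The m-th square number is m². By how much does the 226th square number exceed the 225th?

451

n² − (n−1)² = 2n − 1, so 226² − 225² = 2·226 − 1 = 451.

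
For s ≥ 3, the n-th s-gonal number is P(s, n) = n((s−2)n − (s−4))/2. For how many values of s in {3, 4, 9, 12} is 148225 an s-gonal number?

s = 3: P(3, 543) = 147696 and P(3, 544) = 148240; 148225 is not s-gonal.
s = 4: P(4, 385) = 148225. ✓
s = 9: P(9, 206) = 148011 and P(9, 207) = 149454; 148225 is not s-gonal.
s = 12: P(12, 172) = 147232 and P(12, 173) = 148953; 148225 is not s-gonal.
Hits: s ∈ {4} → 1.

1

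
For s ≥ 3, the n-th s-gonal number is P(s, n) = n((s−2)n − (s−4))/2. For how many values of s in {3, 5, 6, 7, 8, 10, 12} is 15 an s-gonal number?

2

s = 3: P(3, 5) = 15. ✓
s = 5: P(5, 3) = 12 and P(5, 4) = 22; 15 is not s-gonal.
s = 6: P(6, 3) = 15. ✓
s = 7: P(7, 2) = 7 and P(7, 3) = 18; 15 is not s-gonal.
s = 8: P(8, 2) = 8 and P(8, 3) = 21; 15 is not s-gonal.
s = 10: P(10, 2) = 10 and P(10, 3) = 27; 15 is not s-gonal.
s = 12: P(12, 2) = 12 and P(12, 3) = 33; 15 is not s-gonal.
Hits: s ∈ {3, 6} → 2.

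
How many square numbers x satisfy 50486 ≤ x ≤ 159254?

175

The n-th square number is n².
Smallest index with value ≥ 50486: n = 225 (giving 50625).
Largest index with value ≤ 159254: n = 399 (giving 159201).
Indices 225 through 399: 175 terms.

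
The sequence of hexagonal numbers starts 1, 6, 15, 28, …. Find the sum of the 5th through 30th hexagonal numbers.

Σ i(2i−1) = 2Σi² − Σi over i = 5..30.
Σi = 465 − 10 = 455 and Σi² = 9455 − 30 = 9425.
2·9425 − 1·455 = 18395.

18395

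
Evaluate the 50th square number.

The 50th square number is n² with n = 50.
50² = 2500.

2500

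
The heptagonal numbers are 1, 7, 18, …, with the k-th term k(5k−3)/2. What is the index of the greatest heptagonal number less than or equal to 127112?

Solve n(5n−3)/2 ≤ 127112 for integer n.
n = 225 gives 126225 ≤ 127112, while n = 226 gives 127351 > 127112; so the answer is index 225.

225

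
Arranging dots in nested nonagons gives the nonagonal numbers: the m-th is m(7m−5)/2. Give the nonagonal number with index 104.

37596

104·(7·104 − 5)/2 = 104·723/2 = 37596.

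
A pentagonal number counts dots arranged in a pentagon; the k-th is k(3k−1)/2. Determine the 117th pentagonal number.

20475

117·(3·117 − 1)/2 = 117·350/2 = 117·175 = 20475.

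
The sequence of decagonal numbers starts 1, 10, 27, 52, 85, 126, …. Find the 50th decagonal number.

9850

50·(4·50 − 3) = 50·197 = 9850.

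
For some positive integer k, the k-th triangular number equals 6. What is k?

3

Set n(n+1)/2 = 6, giving n² + n − 12 = 0.
So n = (-1 + 7) / 2 = 6/2 = 3.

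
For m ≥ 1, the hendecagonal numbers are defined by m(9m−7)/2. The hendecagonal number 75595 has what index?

130

Set n(9n−7)/2 = 75595, giving 9n² − 7n − 151190 = 0.
The discriminant is 49 + 72·75595 = 5442889, and √5442889 = 2333.
So n = (7 + 2333) / 18 = 2340/18 = 130.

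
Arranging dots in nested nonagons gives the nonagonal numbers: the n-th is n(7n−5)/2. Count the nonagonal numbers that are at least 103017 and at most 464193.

The n-th nonagonal number is n(7n−5)/2.
Smallest index with value ≥ 103017: n = 172 (giving 103114).
Largest index with value ≤ 464193: n = 364 (giving 462826).
Indices 172 through 364: 193 terms.

193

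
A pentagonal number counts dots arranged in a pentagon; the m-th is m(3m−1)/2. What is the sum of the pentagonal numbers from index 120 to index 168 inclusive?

1535268

Σ i(3i−1)/2 = (3Σi² − Σi) / 2 over i = 120..168.
Σi = 14196 − 7140 = 7056 and Σi² = 1594684 − 568820 = 1025864.
(3·1025864 − 1·7056) / 2 = 3070536/2 = 1535268.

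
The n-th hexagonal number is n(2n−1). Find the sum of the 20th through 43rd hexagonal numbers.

49172

Σ i(2i−1) = 2Σi² − Σi over i = 20..43.
Σi = 946 − 190 = 756 and Σi² = 27434 − 2470 = 24964.
2·24964 − 1·756 = 49172.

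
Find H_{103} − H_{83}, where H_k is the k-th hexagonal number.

103·(2·103 − 1) = 21115 and 83·(2·83 − 1) = 13695.
Difference: 21115 − 13695 = 7420.

7420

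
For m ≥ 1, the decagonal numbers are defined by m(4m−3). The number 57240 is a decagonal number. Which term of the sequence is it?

120

Set n(4n−3) = 57240, giving 4n² − 3n − 57240 = 0.
So n = (3 + 957) / 8 = 960/8 = 120.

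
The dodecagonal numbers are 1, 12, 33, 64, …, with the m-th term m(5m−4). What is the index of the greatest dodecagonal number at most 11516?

Solve n(5n−4) ≤ 11516 for integer n.
n = 48 gives 11328 ≤ 11516, while n = 49 gives 11809 > 11516; so the answer is index 48.

48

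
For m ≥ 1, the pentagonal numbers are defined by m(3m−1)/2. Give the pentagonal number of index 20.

590

20·(3·20 − 1)/2 = 20·59/2 = 590.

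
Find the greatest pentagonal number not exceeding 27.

Solve n(3n−1)/2 ≤ 27 for integer n.
n = 4 gives 22 ≤ 27, while n = 5 gives 35 > 27; so the answer is 22.

22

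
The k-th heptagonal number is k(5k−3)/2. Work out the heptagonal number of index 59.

The 59th heptagonal number is n(5n−3)/2 with n = 59.
59·(5·59 − 3)/2 = 59·292/2 = 59·146 = 8614.

8614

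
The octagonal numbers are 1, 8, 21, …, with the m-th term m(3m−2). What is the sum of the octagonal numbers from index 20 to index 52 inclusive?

Σ i(3i−2) = 3Σi² − 2Σi over i = 20..52.
Σi = 1378 − 190 = 1188 and Σi² = 48230 − 2470 = 45760.
3·45760 − 2·1188 = 134904.

134904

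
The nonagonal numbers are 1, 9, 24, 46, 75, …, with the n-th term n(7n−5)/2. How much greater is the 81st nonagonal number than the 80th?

561

Consecutive nonagonal numbers differ by 7n − 6: here 7·81 − 6 = 561.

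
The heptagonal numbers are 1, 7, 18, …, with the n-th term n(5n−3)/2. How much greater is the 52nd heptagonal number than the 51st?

Consecutive heptagonal numbers differ by 5n − 4: here 5·52 − 4 = 256.

256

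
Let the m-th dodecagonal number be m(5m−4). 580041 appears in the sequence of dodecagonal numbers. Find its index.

Set n(5n−4) = 580041, giving 5n² − 4n − 580041 = 0.
So n = (4 + 3406) / 10 = 3410/10 = 341.
Check: 341·(5·341 − 4) = 580041. ✓

341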